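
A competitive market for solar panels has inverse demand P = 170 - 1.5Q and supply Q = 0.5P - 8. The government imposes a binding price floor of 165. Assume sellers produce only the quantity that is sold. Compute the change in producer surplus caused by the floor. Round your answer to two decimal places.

-1450.44

Rewriting supply in inverse form: P = 16 + 2Q.
Without the control, 170 - 1.5Q = 16 + 2Q so Q* = 44 and P* = 104.
At the floor price 165, quantity demanded is (170 - 165)/1.5 = 3.3333; demand is the short side, so Q = 3.3333 trades at P = 165.
PS goes from (1/2)(44)(88) = 1936 to 485.5556 (computed as (165 - 16)(3.3333) - (1/2)(2)(3.3333)^2), a change of -1450.4444.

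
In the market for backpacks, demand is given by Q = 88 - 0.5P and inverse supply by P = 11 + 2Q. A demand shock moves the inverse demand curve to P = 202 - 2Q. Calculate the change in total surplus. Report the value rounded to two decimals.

Rewriting demand in inverse form: P = 176 - 2Q.
Initial equilibrium: Q_0 = 41.25, P_0 = 93.5; CS_0 = (1/2)(41.25)(82.5) = 1701.5625, PS_0 = (1/2)(41.25)(82.5) = 1701.5625.
New equilibrium: 202 - 2Q = 11 + 2Q gives Q_1 = 47.75, P_1 = 106.5; CS_1 = 2280.0625, PS_1 = 2280.0625.
Change in total surplus = (2280.0625 + 2280.0625) - (1701.5625 + 1701.5625) = 1157.

1157.00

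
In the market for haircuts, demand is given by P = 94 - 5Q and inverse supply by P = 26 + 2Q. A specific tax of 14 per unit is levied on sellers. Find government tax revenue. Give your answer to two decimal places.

108.00

Without the tax, 94 - 5Q = 26 + 2Q so Q* = 9.7143 and P* = 45.4286.
A tax on sellers shifts supply up by 14: 94 - 5Q = 26 + 2Q + 14, so Q_t = 7.7143. Buyers pay P_b = 55.4286; sellers receive P_s = P_b - 14 = 41.4286.
Tax revenue = t x Q_t = 14 x 7.7143 = 108.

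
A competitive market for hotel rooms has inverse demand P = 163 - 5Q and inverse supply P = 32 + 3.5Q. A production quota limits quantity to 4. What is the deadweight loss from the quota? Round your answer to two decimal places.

553.47

Unrestricted equilibrium: Q* = (163 - 32)/(5 + 3.5) = 15.4118.
At Q = 4 the demand price is 163 - 5(4) = 143 and the supply price is 32 + 3.5(4) = 46.
Deadweight loss is the triangle between the curves from 4 to 15.4118: (1/2)(143 - 46)(15.4118 - 4) = 553.4706.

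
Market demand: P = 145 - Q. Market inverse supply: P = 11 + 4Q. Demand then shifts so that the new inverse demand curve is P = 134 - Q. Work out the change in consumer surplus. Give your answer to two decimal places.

Initial equilibrium: Q_0 = 26.8, P_0 = 118.2; CS_0 = (1/2)(26.8)(26.8) = 359.12, PS_0 = (1/2)(26.8)(107.2) = 1436.48.
New equilibrium: 134 - Q = 11 + 4Q gives Q_1 = 24.6, P_1 = 109.4; CS_1 = 302.58, PS_1 = 1210.32.
Change in consumer surplus = 302.58 - 359.12 = -56.54.

-56.54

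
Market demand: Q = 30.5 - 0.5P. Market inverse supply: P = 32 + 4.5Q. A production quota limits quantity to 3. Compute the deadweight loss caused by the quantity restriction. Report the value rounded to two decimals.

Rewriting demand in inverse form: P = 61 - 2Q.
Unrestricted equilibrium: Q* = (61 - 32)/(2 + 4.5) = 4.4615.
At Q = 3 the demand price is 61 - 2(3) = 55 and the supply price is 32 + 4.5(3) = 45.5.
Deadweight loss is the triangle between the curves from 3 to 4.4615: (1/2)(55 - 45.5)(4.4615 - 3) = 6.9423.

6.94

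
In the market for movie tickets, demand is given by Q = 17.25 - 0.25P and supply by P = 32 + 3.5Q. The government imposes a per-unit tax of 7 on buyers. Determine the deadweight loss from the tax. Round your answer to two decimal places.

3.27

Rewriting demand in inverse form: P = 69 - 4Q.
Without the tax, 69 - 4Q = 32 + 3.5Q so Q* = 4.9333 and P* = 49.2667.
A tax on buyers shifts demand down by 7: (69 - 7) - 4Q = 32 + 3.5Q, so Q_t = 4. Buyers pay P_b = 53; sellers receive P_s = P_b - 7 = 46.
Deadweight loss is the triangle between the curves from Q_t to Q*: (1/2)(4.9333 - 4)(7) = 3.2667.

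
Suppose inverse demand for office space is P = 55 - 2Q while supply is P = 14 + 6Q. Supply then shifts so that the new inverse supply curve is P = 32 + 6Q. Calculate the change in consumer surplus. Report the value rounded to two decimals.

-18.00

Initial equilibrium: Q_0 = 5.125, P_0 = 44.75; CS_0 = (1/2)(5.125)(10.25) = 26.2656, PS_0 = (1/2)(5.125)(30.75) = 78.7969.
New equilibrium: 55 - 2Q = 32 + 6Q gives Q_1 = 2.875, P_1 = 49.25; CS_1 = 8.2656, PS_1 = 24.7969.
Change in consumer surplus = 8.2656 - 26.2656 = -18.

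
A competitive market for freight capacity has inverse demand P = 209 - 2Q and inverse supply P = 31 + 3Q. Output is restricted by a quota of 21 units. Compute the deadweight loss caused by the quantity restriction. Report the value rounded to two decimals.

Without the quota, 209 - 2Q = 31 + 3Q gives Q* = 35.6.
At Q = 21 the demand price is 209 - 2(21) = 167 and the supply price is 31 + 3(21) = 94.
DWL = (1/2)(gap between curves at 21) x (Q* - 21) = (1/2)(73)(14.6) = 532.9.

532.90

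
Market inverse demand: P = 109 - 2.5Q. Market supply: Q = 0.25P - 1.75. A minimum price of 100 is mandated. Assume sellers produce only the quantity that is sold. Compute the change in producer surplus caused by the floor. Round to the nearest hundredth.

-183.62

Rewriting supply in inverse form: P = 7 + 4Q.
Free-market equilibrium: 109 - 2.5Q = 7 + 4Q gives Q* = 15.6923, P* = 69.7692.
At the floor price 100, quantity demanded is (109 - 100)/2.5 = 3.6; demand is the short side, so Q = 3.6 trades at P = 100.
PS goes from (1/2)(15.6923)(62.7692) = 492.497 to 308.88 (computed as (100 - 7)(3.6) - (1/2)(4)(3.6)^2), a change of -183.617.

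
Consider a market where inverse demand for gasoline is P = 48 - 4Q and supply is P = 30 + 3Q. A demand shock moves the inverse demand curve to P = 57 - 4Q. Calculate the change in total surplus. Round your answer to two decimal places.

28.93

Initial equilibrium: Q_0 = 2.5714, P_0 = 37.7143; CS_0 = (1/2)(2.5714)(10.2857) = 13.2245, PS_0 = (1/2)(2.5714)(7.7143) = 9.9184.
New equilibrium: 57 - 4Q = 30 + 3Q gives Q_1 = 3.8571, P_1 = 41.5714; CS_1 = 29.7551, PS_1 = 22.3163.
Change in total surplus = (29.7551 + 22.3163) - (13.2245 + 9.9184) = 28.9286.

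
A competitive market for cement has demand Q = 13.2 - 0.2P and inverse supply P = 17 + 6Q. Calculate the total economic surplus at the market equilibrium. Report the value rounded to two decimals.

109.14

Rewriting demand in inverse form: P = 66 - 5Q.
Setting demand equal to supply, 49 = 11Q, so Q* = 4.4545 and P* = 43.7273.
CS = (1/2)(4.4545)(22.2727) = 49.6074 and PS = (1/2)(4.4545)(26.7273) = 59.5289, so total surplus = 109.1364.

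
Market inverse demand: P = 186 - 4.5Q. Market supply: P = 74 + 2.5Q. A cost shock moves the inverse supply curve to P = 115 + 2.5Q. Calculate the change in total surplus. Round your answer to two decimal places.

-535.93

Initial equilibrium: Q_0 = 16, P_0 = 114; CS_0 = (1/2)(16)(72) = 576, PS_0 = (1/2)(16)(40) = 320.
New equilibrium: 186 - 4.5Q = 115 + 2.5Q gives Q_1 = 10.1429, P_1 = 140.3571; CS_1 = 231.4745, PS_1 = 128.5969.
Change in total surplus = (231.4745 + 128.5969) - (576 + 320) = -535.9286.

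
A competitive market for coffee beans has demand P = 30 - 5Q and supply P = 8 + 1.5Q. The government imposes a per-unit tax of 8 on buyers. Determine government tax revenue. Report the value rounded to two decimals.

Without the tax, 30 - 5Q = 8 + 1.5Q so Q* = 3.3846 and P* = 13.0769.
A tax on buyers shifts demand down by 8: (30 - 8) - 5Q = 8 + 1.5Q, so Q_t = 2.1538. Buyers pay P_b = 19.2308; sellers receive P_s = P_b - 8 = 11.2308.
Tax revenue = t x Q_t = 8 x 2.1538 = 17.2308.

17.23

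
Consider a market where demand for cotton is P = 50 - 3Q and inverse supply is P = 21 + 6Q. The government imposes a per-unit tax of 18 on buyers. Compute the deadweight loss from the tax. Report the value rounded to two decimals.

18.00

Pre-tax equilibrium: 50 - 3Q = 21 + 6Q gives Q* = 3.2222, P* = 40.3333.
A tax on buyers shifts demand down by 18: (50 - 18) - 3Q = 21 + 6Q, so Q_t = 1.2222. Buyers pay P_b = 46.3333; sellers receive P_s = P_b - 18 = 28.3333.
The welfare triangle lost has base Q* - Q_t = 2 and height t = 18, so DWL = (1/2)(2)(18) = 18.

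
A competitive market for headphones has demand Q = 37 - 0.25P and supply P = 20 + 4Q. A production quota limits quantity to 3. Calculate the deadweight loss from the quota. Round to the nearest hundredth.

676.00

Rewriting demand in inverse form: P = 148 - 4Q.
Without the quota, 148 - 4Q = 20 + 4Q gives Q* = 16.
At Q = 3 the demand price is 148 - 4(3) = 136 and the supply price is 20 + 4(3) = 32.
Deadweight loss is the triangle between the curves from 3 to 16: (1/2)(136 - 32)(16 - 3) = 676.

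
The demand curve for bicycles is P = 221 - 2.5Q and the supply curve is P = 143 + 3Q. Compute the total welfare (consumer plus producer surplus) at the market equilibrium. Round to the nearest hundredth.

553.09

Equilibrium: 221 - 2.5Q = 143 + 3Q, so Q* = 14.1818 and P* = 185.5455.
Total surplus is the full triangle between the curves from 0 to Q*: (1/2)(14.1818)(221 - 143) = 553.0909.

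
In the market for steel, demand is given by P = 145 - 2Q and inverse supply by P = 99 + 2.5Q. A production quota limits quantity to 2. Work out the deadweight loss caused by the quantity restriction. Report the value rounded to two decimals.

152.11

Without the quota, 145 - 2Q = 99 + 2.5Q gives Q* = 10.2222.
At Q = 2 the demand price is 145 - 2(2) = 141 and the supply price is 99 + 2.5(2) = 104.
Deadweight loss is the triangle between the curves from 2 to 10.2222: (1/2)(141 - 104)(10.2222 - 2) = 152.1111.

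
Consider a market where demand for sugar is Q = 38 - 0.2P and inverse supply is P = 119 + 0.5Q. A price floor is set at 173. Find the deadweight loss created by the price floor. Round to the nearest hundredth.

Rewriting demand in inverse form: P = 190 - 5Q.
Free-market equilibrium: 190 - 5Q = 119 + 0.5Q gives Q* = 12.9091, P* = 125.4545.
At the floor price 173, quantity demanded is (190 - 173)/5 = 3.4; demand is the short side, so Q = 3.4 trades at P = 173.
The lost-trades triangle has base Q* - 3.4 = 9.5091 and height equal to the gap between the curves at Q = 3.4, which is 173 - 120.7 = 52.3. DWL = (1/2)(9.5091)(52.3) = 248.6627.

248.66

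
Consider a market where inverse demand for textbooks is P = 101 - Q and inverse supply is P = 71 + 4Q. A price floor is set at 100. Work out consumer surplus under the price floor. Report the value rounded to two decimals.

0.50

Free-market equilibrium: 101 - Q = 71 + 4Q gives Q* = 6, P* = 95.
At the floor price 100, quantity demanded is (101 - 100)/1 = 1; demand is the short side, so Q = 1 trades at P = 100.
CS is the triangle under demand above 100: (1/2)(1)(101 - 100) = 0.5.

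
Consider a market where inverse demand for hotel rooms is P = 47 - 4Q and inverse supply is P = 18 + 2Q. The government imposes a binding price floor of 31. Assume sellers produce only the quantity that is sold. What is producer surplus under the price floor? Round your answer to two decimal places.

36.00

Free-market equilibrium: 47 - 4Q = 18 + 2Q gives Q* = 4.8333, P* = 27.6667.
At P = 31, buyers demand (47 - 31)/4 = 4 while sellers would supply more, so the quantity traded is 4 at price 31.
The supply price at Q = 4 is 26. PS is the trapezoid between 31 and supply over [0, 4]: (1/2)[(31 - 18) + (31 - 26)](4) = 36.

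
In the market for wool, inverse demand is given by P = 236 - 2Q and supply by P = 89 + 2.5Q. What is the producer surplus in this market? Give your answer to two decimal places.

1333.89

Set 236 - 2Q = 89 + 2.5Q, which gives 147 = 4.5Q, so Q* = 32.6667 and P* = 236 - 2(32.6667) = 170.6667.
Producer surplus is the triangle above supply below P*: (1/2)(32.6667)(170.6667 - 89) = (1/2)(32.6667)(81.6667) = 1333.8889.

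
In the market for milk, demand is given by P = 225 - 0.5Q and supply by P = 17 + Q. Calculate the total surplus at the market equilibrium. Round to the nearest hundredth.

14421.33

Equilibrium: 225 - 0.5Q = 17 + Q, so Q* = 138.6667 and P* = 155.6667.
Total surplus is the full triangle between the curves from 0 to Q*: (1/2)(138.6667)(225 - 17) = 14421.3333.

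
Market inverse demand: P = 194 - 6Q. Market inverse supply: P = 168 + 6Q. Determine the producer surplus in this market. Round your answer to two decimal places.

Setting demand equal to supply, 26 = 12Q, so Q* = 2.1667 and P* = 181.
PS is the area between P* and the supply curve from 0 to Q*: (1/2)(2.1667)(13) = 14.0833.

14.08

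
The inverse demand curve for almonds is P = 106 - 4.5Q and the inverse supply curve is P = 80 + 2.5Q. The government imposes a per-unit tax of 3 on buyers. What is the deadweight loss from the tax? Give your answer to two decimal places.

Without the tax, 106 - 4.5Q = 80 + 2.5Q so Q* = 3.7143 and P* = 89.2857.
A tax on buyers shifts demand down by 3: (106 - 3) - 4.5Q = 80 + 2.5Q, so Q_t = 3.2857. Buyers pay P_b = 91.2143; sellers receive P_s = P_b - 3 = 88.2143.
The welfare triangle lost has base Q* - Q_t = 0.4286 and height t = 3, so DWL = (1/2)(0.4286)(3) = 0.6429.

0.64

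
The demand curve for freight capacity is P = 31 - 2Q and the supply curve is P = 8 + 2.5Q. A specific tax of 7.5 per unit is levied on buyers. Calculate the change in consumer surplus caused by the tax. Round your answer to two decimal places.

-14.26

Without the tax, 31 - 2Q = 8 + 2.5Q so Q* = 5.1111 and P* = 20.7778.
With the tax, buyers' net willingness to pay falls by 7.5: (31 - 7.5) - 2Q = 8 + 2.5Q, so Q_t = 3.4444. Buyers pay P_b = 24.1111; sellers receive P_s = P_b - 7.5 = 16.6111.
Consumers lose the trapezoid between P* and P_b out to Q_t plus the triangle from Q_t to Q*: change in CS = 11.8642 - 26.1235 = -14.2593.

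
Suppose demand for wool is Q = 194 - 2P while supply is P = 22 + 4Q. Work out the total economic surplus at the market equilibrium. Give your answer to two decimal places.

625.00

Rewriting demand in inverse form: P = 97 - 0.5Q.
Set 97 - 0.5Q = 22 + 4Q, which gives 75 = 4.5Q, so Q* = 16.6667 and P* = 97 - 0.5(16.6667) = 88.6667.
Total surplus is the full triangle between the curves from 0 to Q*: (1/2)(16.6667)(97 - 22) = 625.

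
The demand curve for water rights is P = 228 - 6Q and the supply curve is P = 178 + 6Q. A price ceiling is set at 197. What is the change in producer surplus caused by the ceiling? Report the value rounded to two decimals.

-22.00

Without the control, 228 - 6Q = 178 + 6Q so Q* = 4.1667 and P* = 203.
At P = 197, sellers supply (197 - 178)/6 = 3.1667 while buyers want more, so the quantity traded is 3.1667 at price 197.
PS goes from (1/2)(4.1667)(25) = 52.0833 to 30.0833 (computed as (197 - 178)(3.1667) - (1/2)(6)(3.1667)^2), a change of -22.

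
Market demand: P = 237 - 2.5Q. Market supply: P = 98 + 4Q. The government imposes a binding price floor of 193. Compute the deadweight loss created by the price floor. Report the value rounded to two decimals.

Without the control, 237 - 2.5Q = 98 + 4Q so Q* = 21.3846 and P* = 183.5385.
At the floor price 193, quantity demanded is (237 - 193)/2.5 = 17.6; demand is the short side, so Q = 17.6 trades at P = 193.
At Q = 17.6 the demand price is 193 and the supply price is 168.4. Deadweight loss is the triangle between the curves from 17.6 to 21.3846: (1/2)(193 - 168.4)(21.3846 - 17.6) = 46.5508.

46.55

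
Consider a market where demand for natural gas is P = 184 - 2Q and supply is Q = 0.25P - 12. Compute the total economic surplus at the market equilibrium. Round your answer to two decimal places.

Rewriting supply in inverse form: P = 48 + 4Q.
Equilibrium: 184 - 2Q = 48 + 4Q, so Q* = 22.6667 and P* = 138.6667.
Total surplus is the full triangle between the curves from 0 to Q*: (1/2)(22.6667)(184 - 48) = 1541.3333.

1541.33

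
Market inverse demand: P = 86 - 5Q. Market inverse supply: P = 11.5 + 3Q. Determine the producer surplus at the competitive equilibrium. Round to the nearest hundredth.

Setting demand equal to supply, 74.5 = 8Q, so Q* = 9.3125 and P* = 39.4375.
The supply curve's price intercept is 11.5, so PS = (1/2)(Q*)(P* - 11.5) = (1/2)(9.3125)(27.9375) = 130.084.

130.08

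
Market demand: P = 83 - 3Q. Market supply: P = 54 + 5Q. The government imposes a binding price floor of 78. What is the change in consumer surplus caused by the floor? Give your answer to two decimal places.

-15.54

Free-market equilibrium: 83 - 3Q = 54 + 5Q gives Q* = 3.625, P* = 72.125.
At the floor price 78, quantity demanded is (83 - 78)/3 = 1.6667; demand is the short side, so Q = 1.6667 trades at P = 78.
CS goes from (1/2)(3.625)(10.875) = 19.7109 to 4.1667 (computed as (83 - 78)(1.6667) - (1/2)(3)(1.6667)^2), a change of -15.5443.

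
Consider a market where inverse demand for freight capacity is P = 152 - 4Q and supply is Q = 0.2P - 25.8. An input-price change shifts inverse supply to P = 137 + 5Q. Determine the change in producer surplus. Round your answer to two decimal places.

-9.38

Rewriting supply in inverse form: P = 129 + 5Q.
Initial equilibrium: Q_0 = 2.5556, P_0 = 141.7778; CS_0 = (1/2)(2.5556)(10.2222) = 13.0617, PS_0 = (1/2)(2.5556)(12.7778) = 16.3272.
New equilibrium: 152 - 4Q = 137 + 5Q gives Q_1 = 1.6667, P_1 = 145.3333; CS_1 = 5.5556, PS_1 = 6.9444.
Change in producer surplus = 6.9444 - 16.3272 = -9.3827.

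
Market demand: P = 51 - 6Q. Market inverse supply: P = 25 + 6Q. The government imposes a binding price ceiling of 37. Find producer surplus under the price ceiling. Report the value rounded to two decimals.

12.00

Without the control, 51 - 6Q = 25 + 6Q so Q* = 2.1667 and P* = 38.
At the ceiling price 37, quantity supplied is (37 - 25)/6 = 2; supply is the short side, so Q = 2 trades at P = 37.
PS is the triangle above supply below 37: (1/2)(2)(37 - 25) = 12.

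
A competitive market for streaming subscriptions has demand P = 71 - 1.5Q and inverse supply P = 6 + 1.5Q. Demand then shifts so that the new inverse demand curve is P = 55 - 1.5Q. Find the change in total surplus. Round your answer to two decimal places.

-304.00

Initial equilibrium: Q_0 = 21.6667, P_0 = 38.5; CS_0 = (1/2)(21.6667)(32.5) = 352.0833, PS_0 = (1/2)(21.6667)(32.5) = 352.0833.
New equilibrium: 55 - 1.5Q = 6 + 1.5Q gives Q_1 = 16.3333, P_1 = 30.5; CS_1 = 200.0833, PS_1 = 200.0833.
Change in total surplus = (200.0833 + 200.0833) - (352.0833 + 352.0833) = -304.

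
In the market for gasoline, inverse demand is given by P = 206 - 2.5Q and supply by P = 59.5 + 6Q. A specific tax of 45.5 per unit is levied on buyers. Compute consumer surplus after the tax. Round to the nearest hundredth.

Pre-tax equilibrium: 206 - 2.5Q = 59.5 + 6Q gives Q* = 17.2353, P* = 162.9118.
A tax on buyers shifts demand down by 45.5: (206 - 45.5) - 2.5Q = 59.5 + 6Q, so Q_t = 11.8824. Buyers pay P_b = 176.2941; sellers receive P_s = P_b - 45.5 = 130.7941.
Consumer surplus is the triangle under demand above P_b: (1/2)(11.8824)(206 - 176.2941) = 176.4879.

176.49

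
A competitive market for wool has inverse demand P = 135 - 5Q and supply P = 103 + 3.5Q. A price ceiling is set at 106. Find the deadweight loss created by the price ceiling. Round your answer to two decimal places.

35.93

Without the control, 135 - 5Q = 103 + 3.5Q so Q* = 3.7647 and P* = 116.1765.
At the ceiling price 106, quantity supplied is (106 - 103)/3.5 = 0.8571; supply is the short side, so Q = 0.8571 trades at P = 106.
The lost-trades triangle has base Q* - 0.8571 = 2.9076 and height equal to the gap between the curves at Q = 0.8571, which is 130.7143 - 106 = 24.7143. DWL = (1/2)(2.9076)(24.7143) = 35.9292.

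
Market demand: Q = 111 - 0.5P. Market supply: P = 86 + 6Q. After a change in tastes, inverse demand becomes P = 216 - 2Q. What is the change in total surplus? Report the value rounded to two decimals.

Rewriting demand in inverse form: P = 222 - 2Q.
Initial equilibrium: Q_0 = 17, P_0 = 188; CS_0 = (1/2)(17)(34) = 289, PS_0 = (1/2)(17)(102) = 867.
New equilibrium: 216 - 2Q = 86 + 6Q gives Q_1 = 16.25, P_1 = 183.5; CS_1 = 264.0625, PS_1 = 792.1875.
Change in total surplus = (264.0625 + 792.1875) - (289 + 867) = -99.75.

-99.75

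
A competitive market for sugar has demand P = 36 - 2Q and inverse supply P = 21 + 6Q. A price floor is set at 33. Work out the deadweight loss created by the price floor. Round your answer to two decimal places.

0.56

Without the control, 36 - 2Q = 21 + 6Q so Q* = 1.875 and P* = 32.25.
At P = 33, buyers demand (36 - 33)/2 = 1.5 while sellers would supply more, so the quantity traded is 1.5 at price 33.
At Q = 1.5 the demand price is 33 and the supply price is 30. Deadweight loss is the triangle between the curves from 1.5 to 1.875: (1/2)(33 - 30)(1.875 - 1.5) = 0.5625.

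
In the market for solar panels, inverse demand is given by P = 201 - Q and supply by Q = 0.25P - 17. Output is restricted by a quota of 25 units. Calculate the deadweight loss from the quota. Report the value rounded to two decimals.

Rewriting supply in inverse form: P = 68 + 4Q.
Without the quota, 201 - Q = 68 + 4Q gives Q* = 26.6.
At Q = 25 the demand price is 201 - (25) = 176 and the supply price is 68 + 4(25) = 168.
Deadweight loss is the triangle between the curves from 25 to 26.6: (1/2)(176 - 168)(26.6 - 25) = 6.4.

6.40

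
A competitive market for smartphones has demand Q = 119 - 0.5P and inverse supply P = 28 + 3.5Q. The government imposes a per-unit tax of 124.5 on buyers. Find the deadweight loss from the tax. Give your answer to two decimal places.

Rewriting demand in inverse form: P = 238 - 2Q.
Without the tax, 238 - 2Q = 28 + 3.5Q so Q* = 38.1818 and P* = 161.6364.
A tax on buyers shifts demand down by 124.5: (238 - 124.5) - 2Q = 28 + 3.5Q, so Q_t = 15.5455. Buyers pay P_b = 206.9091; sellers receive P_s = P_b - 124.5 = 82.4091.
Deadweight loss is the triangle between the curves from Q_t to Q*: (1/2)(38.1818 - 15.5455)(124.5) = 1409.1136.

1409.11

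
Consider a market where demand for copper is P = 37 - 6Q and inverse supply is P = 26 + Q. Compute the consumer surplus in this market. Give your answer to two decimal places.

Setting demand equal to supply, 11 = 7Q, so Q* = 1.5714 and P* = 27.5714.
The demand choke price is 37, so CS = (1/2)(Q*)(37 - P*) = (1/2)(1.5714)(9.4286) = 7.4082.

7.41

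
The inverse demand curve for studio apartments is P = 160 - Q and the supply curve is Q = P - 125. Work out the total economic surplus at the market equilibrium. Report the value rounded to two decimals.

Rewriting supply in inverse form: P = 125 + Q.
Equilibrium: 160 - Q = 125 + Q, so Q* = 17.5 and P* = 142.5.
Total surplus is the full triangle between the curves from 0 to Q*: (1/2)(17.5)(160 - 125) = 306.25.

306.25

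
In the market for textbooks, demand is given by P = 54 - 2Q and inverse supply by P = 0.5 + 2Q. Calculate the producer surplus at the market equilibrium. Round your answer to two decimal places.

178.89

Set 54 - 2Q = 0.5 + 2Q, which gives 53.5 = 4Q, so Q* = 13.375 and P* = 54 - 2(13.375) = 27.25.
Producer surplus is the triangle above supply below P*: (1/2)(13.375)(27.25 - 0.5) = (1/2)(13.375)(26.75) = 178.8906.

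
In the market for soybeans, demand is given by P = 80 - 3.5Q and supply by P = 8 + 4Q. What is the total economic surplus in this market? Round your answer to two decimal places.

345.60

Set 80 - 3.5Q = 8 + 4Q, which gives 72 = 7.5Q, so Q* = 9.6 and P* = 80 - 3.5(9.6) = 46.4.
Total surplus is the full triangle between the curves from 0 to Q*: (1/2)(9.6)(80 - 8) = 345.6.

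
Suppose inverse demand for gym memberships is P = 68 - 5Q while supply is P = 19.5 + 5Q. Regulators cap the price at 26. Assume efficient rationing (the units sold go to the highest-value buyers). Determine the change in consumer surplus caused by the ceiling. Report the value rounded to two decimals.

-8.43

Free-market equilibrium: 68 - 5Q = 19.5 + 5Q gives Q* = 4.85, P* = 43.75.
At P = 26, sellers supply (26 - 19.5)/5 = 1.3 while buyers want more, so the quantity traded is 1.3 at price 26.
CS goes from (1/2)(4.85)(24.25) = 58.8062 to 50.375 (computed as (68 - 26)(1.3) - (1/2)(5)(1.3)^2), a change of -8.4313.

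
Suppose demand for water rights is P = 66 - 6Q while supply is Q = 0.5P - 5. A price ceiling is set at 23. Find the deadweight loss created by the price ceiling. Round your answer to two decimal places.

Rewriting supply in inverse form: P = 10 + 2Q.
Free-market equilibrium: 66 - 6Q = 10 + 2Q gives Q* = 7, P* = 24.
At P = 23, sellers supply (23 - 10)/2 = 6.5 while buyers want more, so the quantity traded is 6.5 at price 23.
At Q = 6.5 the demand price is 27 and the supply price is 23. Deadweight loss is the triangle between the curves from 6.5 to 7: (1/2)(27 - 23)(7 - 6.5) = 1.

1.00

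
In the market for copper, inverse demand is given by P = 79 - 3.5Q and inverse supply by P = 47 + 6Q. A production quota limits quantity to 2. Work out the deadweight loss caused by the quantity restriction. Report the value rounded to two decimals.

Without the quota, 79 - 3.5Q = 47 + 6Q gives Q* = 3.3684.
At Q = 2 the demand price is 79 - 3.5(2) = 72 and the supply price is 47 + 6(2) = 59.
DWL = (1/2)(gap between curves at 2) x (Q* - 2) = (1/2)(13)(1.3684) = 8.8947.

8.89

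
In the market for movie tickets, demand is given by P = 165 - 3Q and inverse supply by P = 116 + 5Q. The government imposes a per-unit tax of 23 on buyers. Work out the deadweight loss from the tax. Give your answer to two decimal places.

Without the tax, 165 - 3Q = 116 + 5Q so Q* = 6.125 and P* = 146.625.
With the tax, buyers' net willingness to pay falls by 23: (165 - 23) - 3Q = 116 + 5Q, so Q_t = 3.25. Buyers pay P_b = 155.25; sellers receive P_s = P_b - 23 = 132.25.
The welfare triangle lost has base Q* - Q_t = 2.875 and height t = 23, so DWL = (1/2)(2.875)(23) = 33.0625.

33.06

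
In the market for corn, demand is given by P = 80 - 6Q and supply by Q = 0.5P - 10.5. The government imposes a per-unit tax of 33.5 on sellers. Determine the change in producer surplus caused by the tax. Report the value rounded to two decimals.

-44.23

Rewriting supply in inverse form: P = 21 + 2Q.
Without the tax, 80 - 6Q = 21 + 2Q so Q* = 7.375 and P* = 35.75.
A tax on sellers shifts supply up by 33.5: 80 - 6Q = 21 + 2Q + 33.5, so Q_t = 3.1875. Buyers pay P_b = 60.875; sellers receive P_s = P_b - 33.5 = 27.375.
PS falls from (1/2)(7.375)(14.75) = 54.3906 to (1/2)(3.1875)(6.375) = 10.1602, a change of -44.2305.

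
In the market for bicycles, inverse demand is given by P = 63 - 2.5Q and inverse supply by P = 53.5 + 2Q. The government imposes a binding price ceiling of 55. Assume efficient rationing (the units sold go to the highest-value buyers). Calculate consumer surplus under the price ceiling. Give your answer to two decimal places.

Free-market equilibrium: 63 - 2.5Q = 53.5 + 2Q gives Q* = 2.1111, P* = 57.7222.
At the ceiling price 55, quantity supplied is (55 - 53.5)/2 = 0.75; supply is the short side, so Q = 0.75 trades at P = 55.
The demand price at Q = 0.75 is 61.125. CS is the trapezoid between demand and 55 over [0, 0.75]: (1/2)[(63 - 55) + (61.125 - 55)](0.75) = 5.2969.

5.30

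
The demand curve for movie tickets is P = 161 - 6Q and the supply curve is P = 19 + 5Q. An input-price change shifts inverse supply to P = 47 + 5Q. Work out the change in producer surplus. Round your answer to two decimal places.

Initial equilibrium: Q_0 = 12.9091, P_0 = 83.5455; CS_0 = (1/2)(12.9091)(77.4545) = 499.9339, PS_0 = (1/2)(12.9091)(64.5455) = 416.6116.
New equilibrium: 161 - 6Q = 47 + 5Q gives Q_1 = 10.3636, P_1 = 98.8182; CS_1 = 322.2149, PS_1 = 268.5124.
Change in producer surplus = 268.5124 - 416.6116 = -148.0992.

-148.10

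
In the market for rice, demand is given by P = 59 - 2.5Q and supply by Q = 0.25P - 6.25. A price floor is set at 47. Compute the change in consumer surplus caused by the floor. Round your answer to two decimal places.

Rewriting supply in inverse form: P = 25 + 4Q.
Without the control, 59 - 2.5Q = 25 + 4Q so Q* = 5.2308 and P* = 45.9231.
At the floor price 47, quantity demanded is (59 - 47)/2.5 = 4.8; demand is the short side, so Q = 4.8 trades at P = 47.
CS goes from (1/2)(5.2308)(13.0769) = 34.2012 to 28.8 (computed as (59 - 47)(4.8) - (1/2)(2.5)(4.8)^2), a change of -5.4012.

-5.40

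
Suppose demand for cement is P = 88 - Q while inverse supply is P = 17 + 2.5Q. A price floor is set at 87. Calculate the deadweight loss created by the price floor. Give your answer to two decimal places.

Free-market equilibrium: 88 - Q = 17 + 2.5Q gives Q* = 20.2857, P* = 67.7143.
At P = 87, buyers demand (88 - 87)/1 = 1 while sellers would supply more, so the quantity traded is 1 at price 87.
The lost-trades triangle has base Q* - 1 = 19.2857 and height equal to the gap between the curves at Q = 1, which is 87 - 19.5 = 67.5. DWL = (1/2)(19.2857)(67.5) = 650.8929.

650.89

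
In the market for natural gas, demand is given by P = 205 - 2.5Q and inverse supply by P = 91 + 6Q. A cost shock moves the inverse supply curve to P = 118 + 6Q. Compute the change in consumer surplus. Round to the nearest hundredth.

Initial equilibrium: Q_0 = 13.4118, P_0 = 171.4706; CS_0 = (1/2)(13.4118)(33.5294) = 224.8443, PS_0 = (1/2)(13.4118)(80.4706) = 539.6263.
New equilibrium: 205 - 2.5Q = 118 + 6Q gives Q_1 = 10.2353, P_1 = 179.4118; CS_1 = 130.9516, PS_1 = 314.2837.
Change in consumer surplus = 130.9516 - 224.8443 = -93.8927.

-93.89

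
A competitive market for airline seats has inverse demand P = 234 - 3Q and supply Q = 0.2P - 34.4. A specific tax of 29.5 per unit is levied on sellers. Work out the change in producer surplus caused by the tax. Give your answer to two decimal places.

-108.90

Rewriting supply in inverse form: P = 172 + 5Q.
Pre-tax equilibrium: 234 - 3Q = 172 + 5Q gives Q* = 7.75, P* = 210.75.
With the tax, sellers need 29.5 more per unit: 234 - 3Q = 172 + 5Q + 29.5, so Q_t = 4.0625. Buyers pay P_b = 221.8125; sellers receive P_s = P_b - 29.5 = 192.3125.
Producers lose the trapezoid between P_s and P* out to Q_t plus the triangle from Q_t to Q*: change in PS = 41.2598 - 150.1562 = -108.8965.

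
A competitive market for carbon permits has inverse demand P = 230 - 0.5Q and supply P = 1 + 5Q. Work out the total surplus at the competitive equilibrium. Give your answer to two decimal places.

Set 230 - 0.5Q = 1 + 5Q, which gives 229 = 5.5Q, so Q* = 41.6364 and P* = 230 - 0.5(41.6364) = 209.1818.
CS = (1/2)(41.6364)(20.8182) = 433.3967 and PS = (1/2)(41.6364)(208.1818) = 4333.9669, so total surplus = 4767.3636.

4767.36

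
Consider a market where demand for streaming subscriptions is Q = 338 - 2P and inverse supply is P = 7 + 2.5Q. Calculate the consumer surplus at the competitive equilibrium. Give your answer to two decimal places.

729.00

Rewriting demand in inverse form: P = 169 - 0.5Q.
Set 169 - 0.5Q = 7 + 2.5Q, which gives 162 = 3Q, so Q* = 54 and P* = 169 - 0.5(54) = 142.
CS is the area between the demand curve and P* from 0 to Q*: (1/2)(54)(27) = 729.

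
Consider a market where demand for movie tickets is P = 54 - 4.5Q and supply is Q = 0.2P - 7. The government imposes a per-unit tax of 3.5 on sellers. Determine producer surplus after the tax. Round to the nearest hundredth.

Rewriting supply in inverse form: P = 35 + 5Q.
Without the tax, 54 - 4.5Q = 35 + 5Q so Q* = 2 and P* = 45.
With the tax, sellers need 3.5 more per unit: 54 - 4.5Q = 35 + 5Q + 3.5, so Q_t = 1.6316. Buyers pay P_b = 46.6579; sellers receive P_s = P_b - 3.5 = 43.1579.
Producer surplus is the triangle above supply below P_s: (1/2)(1.6316)(43.1579 - 35) = 6.6551.

6.66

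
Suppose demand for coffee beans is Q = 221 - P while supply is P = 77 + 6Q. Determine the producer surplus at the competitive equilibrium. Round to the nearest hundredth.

Rewriting demand in inverse form: P = 221 - Q.
Setting demand equal to supply, 144 = 7Q, so Q* = 20.5714 and P* = 200.4286.
Producer surplus is the triangle above supply below P*: (1/2)(20.5714)(200.4286 - 77) = (1/2)(20.5714)(123.4286) = 1269.551.

1269.55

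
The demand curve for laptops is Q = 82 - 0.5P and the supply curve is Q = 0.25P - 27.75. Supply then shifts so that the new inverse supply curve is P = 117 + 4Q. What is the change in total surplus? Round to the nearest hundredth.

-50.00

Rewriting demand in inverse form: P = 164 - 2Q.
Rewriting supply in inverse form: P = 111 + 4Q.
Initial equilibrium: Q_0 = 8.8333, P_0 = 146.3333; CS_0 = (1/2)(8.8333)(17.6667) = 78.0278, PS_0 = (1/2)(8.8333)(35.3333) = 156.0556.
New equilibrium: 164 - 2Q = 117 + 4Q gives Q_1 = 7.8333, P_1 = 148.3333; CS_1 = 61.3611, PS_1 = 122.7222.
Change in total surplus = (61.3611 + 122.7222) - (78.0278 + 156.0556) = -50.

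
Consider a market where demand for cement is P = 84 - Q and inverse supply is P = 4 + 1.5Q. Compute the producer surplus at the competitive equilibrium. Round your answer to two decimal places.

768.00

Set 84 - Q = 4 + 1.5Q, which gives 80 = 2.5Q, so Q* = 32 and P* = 84 - (32) = 52.
PS is the area between P* and the supply curve from 0 to Q*: (1/2)(32)(48) = 768.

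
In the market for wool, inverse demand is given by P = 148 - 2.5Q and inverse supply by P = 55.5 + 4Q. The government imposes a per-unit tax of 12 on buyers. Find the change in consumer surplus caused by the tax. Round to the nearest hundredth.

Without the tax, 148 - 2.5Q = 55.5 + 4Q so Q* = 14.2308 and P* = 112.4231.
With the tax, buyers' net willingness to pay falls by 12: (148 - 12) - 2.5Q = 55.5 + 4Q, so Q_t = 12.3846. Buyers pay P_b = 117.0385; sellers receive P_s = P_b - 12 = 105.0385.
Consumers lose the trapezoid between P* and P_b out to Q_t plus the triangle from Q_t to Q*: change in CS = 191.7234 - 253.1435 = -61.4201.

-61.42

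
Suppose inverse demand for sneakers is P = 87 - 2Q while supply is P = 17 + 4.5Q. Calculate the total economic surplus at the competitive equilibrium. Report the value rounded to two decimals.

Equilibrium: 87 - 2Q = 17 + 4.5Q, so Q* = 10.7692 and P* = 65.4615.
Total surplus is the full triangle between the curves from 0 to Q*: (1/2)(10.7692)(87 - 17) = 376.9231.

376.92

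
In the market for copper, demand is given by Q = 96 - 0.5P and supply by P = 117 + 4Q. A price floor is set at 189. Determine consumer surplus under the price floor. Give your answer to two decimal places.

2.25

Rewriting demand in inverse form: P = 192 - 2Q.
Free-market equilibrium: 192 - 2Q = 117 + 4Q gives Q* = 12.5, P* = 167.
At the floor price 189, quantity demanded is (192 - 189)/2 = 1.5; demand is the short side, so Q = 1.5 trades at P = 189.
CS is the triangle under demand above 189: (1/2)(1.5)(192 - 189) = 2.25.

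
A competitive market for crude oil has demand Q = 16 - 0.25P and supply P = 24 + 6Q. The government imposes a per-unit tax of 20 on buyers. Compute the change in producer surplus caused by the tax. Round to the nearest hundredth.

Rewriting demand in inverse form: P = 64 - 4Q.
Without the tax, 64 - 4Q = 24 + 6Q so Q* = 4 and P* = 48.
With the tax, buyers' net willingness to pay falls by 20: (64 - 20) - 4Q = 24 + 6Q, so Q_t = 2. Buyers pay P_b = 56; sellers receive P_s = P_b - 20 = 36.
Producers lose the trapezoid between P_s and P* out to Q_t plus the triangle from Q_t to Q*: change in PS = 12 - 48 = -36.

-36.00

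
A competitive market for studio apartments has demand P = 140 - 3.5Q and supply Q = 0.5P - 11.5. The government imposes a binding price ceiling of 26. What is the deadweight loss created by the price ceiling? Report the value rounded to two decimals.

Rewriting supply in inverse form: P = 23 + 2Q.
Without the control, 140 - 3.5Q = 23 + 2Q so Q* = 21.2727 and P* = 65.5455.
At P = 26, sellers supply (26 - 23)/2 = 1.5 while buyers want more, so the quantity traded is 1.5 at price 26.
At Q = 1.5 the demand price is 134.75 and the supply price is 26. Deadweight loss is the triangle between the curves from 1.5 to 21.2727: (1/2)(134.75 - 26)(21.2727 - 1.5) = 1075.142.

1075.14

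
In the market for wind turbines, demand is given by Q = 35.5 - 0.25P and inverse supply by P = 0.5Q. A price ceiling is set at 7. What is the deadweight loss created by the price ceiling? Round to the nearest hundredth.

Rewriting demand in inverse form: P = 142 - 4Q.
Free-market equilibrium: 142 - 4Q = 0.5Q gives Q* = 31.5556, P* = 15.7778.
At P = 7, sellers supply (7 - 0)/0.5 = 14 while buyers want more, so the quantity traded is 14 at price 7.
At Q = 14 the demand price is 86 and the supply price is 7. Deadweight loss is the triangle between the curves from 14 to 31.5556: (1/2)(86 - 7)(31.5556 - 14) = 693.4444.

693.44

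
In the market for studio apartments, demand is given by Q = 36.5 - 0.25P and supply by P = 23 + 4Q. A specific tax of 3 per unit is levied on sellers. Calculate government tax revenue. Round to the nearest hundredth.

45.00

Rewriting demand in inverse form: P = 146 - 4Q.
Without the tax, 146 - 4Q = 23 + 4Q so Q* = 15.375 and P* = 84.5.
With the tax, sellers need 3 more per unit: 146 - 4Q = 23 + 4Q + 3, so Q_t = 15. Buyers pay P_b = 86; sellers receive P_s = P_b - 3 = 83.
Revenue is the tax times quantity traded: 3 x 15 = 45.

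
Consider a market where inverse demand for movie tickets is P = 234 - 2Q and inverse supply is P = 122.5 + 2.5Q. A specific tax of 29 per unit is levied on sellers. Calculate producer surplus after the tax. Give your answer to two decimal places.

420.14

Pre-tax equilibrium: 234 - 2Q = 122.5 + 2.5Q gives Q* = 24.7778, P* = 184.4444.
With the tax, sellers need 29 more per unit: 234 - 2Q = 122.5 + 2.5Q + 29, so Q_t = 18.3333. Buyers pay P_b = 197.3333; sellers receive P_s = P_b - 29 = 168.3333.
PS = (1/2)(Q_t)(P_s - 122.5) = (1/2)(18.3333)(45.8333) = 420.1389.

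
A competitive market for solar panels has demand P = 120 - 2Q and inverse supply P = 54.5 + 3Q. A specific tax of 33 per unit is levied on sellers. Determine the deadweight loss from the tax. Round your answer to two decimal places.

108.90

Pre-tax equilibrium: 120 - 2Q = 54.5 + 3Q gives Q* = 13.1, P* = 93.8.
With the tax, sellers need 33 more per unit: 120 - 2Q = 54.5 + 3Q + 33, so Q_t = 6.5. Buyers pay P_b = 107; sellers receive P_s = P_b - 33 = 74.
Deadweight loss is the triangle between the curves from Q_t to Q*: (1/2)(13.1 - 6.5)(33) = 108.9.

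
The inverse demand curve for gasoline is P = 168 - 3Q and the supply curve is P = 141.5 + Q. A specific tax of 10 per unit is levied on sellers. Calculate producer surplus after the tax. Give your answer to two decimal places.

8.51

Without the tax, 168 - 3Q = 141.5 + Q so Q* = 6.625 and P* = 148.125.
A tax on sellers shifts supply up by 10: 168 - 3Q = 141.5 + Q + 10, so Q_t = 4.125. Buyers pay P_b = 155.625; sellers receive P_s = P_b - 10 = 145.625.
PS = (1/2)(Q_t)(P_s - 141.5) = (1/2)(4.125)(4.125) = 8.5078.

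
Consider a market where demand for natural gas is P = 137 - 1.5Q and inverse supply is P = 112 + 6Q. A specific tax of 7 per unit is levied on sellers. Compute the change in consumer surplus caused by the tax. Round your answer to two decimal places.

Pre-tax equilibrium: 137 - 1.5Q = 112 + 6Q gives Q* = 3.3333, P* = 132.
A tax on sellers shifts supply up by 7: 137 - 1.5Q = 112 + 6Q + 7, so Q_t = 2.4. Buyers pay P_b = 133.4; sellers receive P_s = P_b - 7 = 126.4.
CS falls from (1/2)(3.3333)(5) = 8.3333 to (1/2)(2.4)(3.6) = 4.32, a change of -4.0133.

-4.01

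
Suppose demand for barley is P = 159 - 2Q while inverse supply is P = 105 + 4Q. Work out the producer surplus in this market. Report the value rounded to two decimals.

Setting demand equal to supply, 54 = 6Q, so Q* = 9 and P* = 141.
PS is the area between P* and the supply curve from 0 to Q*: (1/2)(9)(36) = 162.

162.00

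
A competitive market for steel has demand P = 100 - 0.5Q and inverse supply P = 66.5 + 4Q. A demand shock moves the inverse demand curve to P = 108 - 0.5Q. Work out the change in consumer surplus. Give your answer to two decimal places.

7.41

Initial equilibrium: Q_0 = 7.4444, P_0 = 96.2778; CS_0 = (1/2)(7.4444)(3.7222) = 13.8549, PS_0 = (1/2)(7.4444)(29.7778) = 110.8395.
New equilibrium: 108 - 0.5Q = 66.5 + 4Q gives Q_1 = 9.2222, P_1 = 103.3889; CS_1 = 21.2623, PS_1 = 170.0988.
Change in consumer surplus = 21.2623 - 13.8549 = 7.4074.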